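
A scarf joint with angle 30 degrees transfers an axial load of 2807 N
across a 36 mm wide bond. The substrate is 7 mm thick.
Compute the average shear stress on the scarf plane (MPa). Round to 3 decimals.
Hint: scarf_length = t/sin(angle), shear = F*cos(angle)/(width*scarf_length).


scarf_length = 7 / sin(30 deg) = 14.0000 mm
cos(30 deg) = 0.866025
shear stress = 2807 * 0.866025 / (36 * 14.0000)
= 4.823 MPa

4.823


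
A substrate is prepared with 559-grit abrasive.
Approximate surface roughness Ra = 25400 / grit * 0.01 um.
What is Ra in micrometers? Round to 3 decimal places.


Ra = 25400 / 559 * 0.01 = 0.454 um

0.454


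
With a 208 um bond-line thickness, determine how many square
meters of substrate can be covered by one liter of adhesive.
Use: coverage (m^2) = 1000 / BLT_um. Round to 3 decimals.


Coverage = 1000 / 208 = 4.808 m^2

4.808


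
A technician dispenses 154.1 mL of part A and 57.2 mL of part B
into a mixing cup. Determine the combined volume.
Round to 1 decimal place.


Combined volume = 154.1 + 57.2
= 211.3 mL

211.3


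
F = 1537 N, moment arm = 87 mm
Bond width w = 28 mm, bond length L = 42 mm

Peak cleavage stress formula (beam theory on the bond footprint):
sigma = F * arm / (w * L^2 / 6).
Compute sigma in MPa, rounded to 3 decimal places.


sigma = (1537 * 87) / (28 * 1764 / 6)
= 133719 * 6 / 49392
= 802314 / 49392
= 16.244 MPa

16.244


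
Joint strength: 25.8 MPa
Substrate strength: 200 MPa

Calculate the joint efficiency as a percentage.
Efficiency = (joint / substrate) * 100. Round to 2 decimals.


Efficiency = (25.8 / 200) * 100 = 12.90%

12.90


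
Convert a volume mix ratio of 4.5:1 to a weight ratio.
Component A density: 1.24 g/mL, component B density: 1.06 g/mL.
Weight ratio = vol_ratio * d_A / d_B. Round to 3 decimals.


= 4.5 * 1.24 / 1.06 = 5.264

5.264


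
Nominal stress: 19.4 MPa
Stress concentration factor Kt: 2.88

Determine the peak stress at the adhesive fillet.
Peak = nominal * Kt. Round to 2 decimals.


Peak stress = 19.4 * 2.88
= 55.87 MPa

55.87


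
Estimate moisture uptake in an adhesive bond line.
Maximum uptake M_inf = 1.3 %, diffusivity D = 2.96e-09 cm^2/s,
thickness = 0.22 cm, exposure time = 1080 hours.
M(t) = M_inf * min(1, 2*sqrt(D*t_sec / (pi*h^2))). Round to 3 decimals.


Convert time: 1080 h = 3888000 s
ratio = min(1, 2*sqrt(2.96e-09*3888000/(pi*0.22^2)))
= 0.550226
M(t) = 1.3 * 0.550226 = 0.715%

0.715


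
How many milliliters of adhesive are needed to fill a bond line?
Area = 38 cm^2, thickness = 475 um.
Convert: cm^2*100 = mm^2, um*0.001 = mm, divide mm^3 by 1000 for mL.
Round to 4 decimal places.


= (38 * 100) * (475 * 0.001) / 1000
= 1.8050 mL

1.8050


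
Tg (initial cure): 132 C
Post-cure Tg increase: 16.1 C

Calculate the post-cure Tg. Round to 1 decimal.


Post-cure Tg = 132 + 16.1 = 148.1 C

148.1


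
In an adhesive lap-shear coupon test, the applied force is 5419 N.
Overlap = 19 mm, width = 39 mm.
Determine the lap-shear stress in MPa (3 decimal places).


stress = F / (overlap * width)
= 5419 / (19 * 39)
= 7.313 MPa

7.313


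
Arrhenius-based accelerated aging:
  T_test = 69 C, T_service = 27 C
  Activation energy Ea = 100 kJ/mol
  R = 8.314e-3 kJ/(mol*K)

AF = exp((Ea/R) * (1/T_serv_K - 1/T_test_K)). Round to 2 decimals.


T_test_K = 342.15, T_serv_K = 300.15
AF = exp((100/8.314e-3) * (1/300.15 - 1/342.15))
= 136.88

136.88


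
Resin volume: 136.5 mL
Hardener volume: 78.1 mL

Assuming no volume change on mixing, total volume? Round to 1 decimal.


V_total = 136.5 + 78.1 = 214.6 mL

214.6


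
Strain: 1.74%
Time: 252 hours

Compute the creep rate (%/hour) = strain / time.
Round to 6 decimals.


Creep rate = 1.74 / 252
= 0.006905 %/h

0.006905


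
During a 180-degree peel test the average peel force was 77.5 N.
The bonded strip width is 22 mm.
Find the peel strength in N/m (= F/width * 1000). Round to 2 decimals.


Peel strength = F/width * 1000
= 77.5 / 22 * 1000
= 3522.73 N/m

3522.73


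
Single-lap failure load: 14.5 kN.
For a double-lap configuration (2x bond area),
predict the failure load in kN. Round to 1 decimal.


Failure load = 14.5 * 2 = 29.0 kN

29.0


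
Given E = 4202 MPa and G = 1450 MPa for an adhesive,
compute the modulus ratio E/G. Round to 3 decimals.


E/G ratio = 4202 / 1450 = 2.898

2.898


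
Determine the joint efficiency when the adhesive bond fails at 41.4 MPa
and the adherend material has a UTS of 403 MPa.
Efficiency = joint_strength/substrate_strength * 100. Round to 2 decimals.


Joint efficiency = 41.4 / 403 * 100
= 10.27%

10.27


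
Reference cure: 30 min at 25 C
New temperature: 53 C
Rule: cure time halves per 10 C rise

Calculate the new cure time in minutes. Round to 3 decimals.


factor = 2^((53-25)/10) = 6.9644
t_new = 30 / 6.9644 = 4.308 min

4.308


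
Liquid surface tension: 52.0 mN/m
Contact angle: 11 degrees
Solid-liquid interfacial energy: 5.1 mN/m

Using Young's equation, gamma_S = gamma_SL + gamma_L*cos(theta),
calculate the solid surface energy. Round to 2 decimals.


gamma_S = 5.1 + 52.0 * cos(11)
= 56.14 mN/m

56.14


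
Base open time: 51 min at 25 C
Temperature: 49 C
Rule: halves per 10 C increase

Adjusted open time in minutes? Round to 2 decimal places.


Acceleration = 2^((49-25)/10) = 5.2780
Open time = 51 / 5.2780 = 9.66 min

9.66


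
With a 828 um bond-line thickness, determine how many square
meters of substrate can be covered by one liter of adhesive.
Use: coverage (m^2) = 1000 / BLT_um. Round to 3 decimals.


Coverage = 1000 / 828 = 1.208 m^2

1.208


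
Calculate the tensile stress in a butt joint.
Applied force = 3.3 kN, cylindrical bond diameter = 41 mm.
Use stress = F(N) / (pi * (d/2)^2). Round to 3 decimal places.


A = pi * 20.5^2 = 1320.2543 mm^2
sigma = 3300.0 / 1320.2543 = 2.500 MPa

2.500


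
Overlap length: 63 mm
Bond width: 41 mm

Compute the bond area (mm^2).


Bond area = 63 * 41 = 2583 mm^2

2583


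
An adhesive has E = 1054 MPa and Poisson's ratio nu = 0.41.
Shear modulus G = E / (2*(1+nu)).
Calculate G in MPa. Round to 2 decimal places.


G = 1054 / (2*(1+0.41))
= 1054 / 2.82
= 373.76 MPa

373.76


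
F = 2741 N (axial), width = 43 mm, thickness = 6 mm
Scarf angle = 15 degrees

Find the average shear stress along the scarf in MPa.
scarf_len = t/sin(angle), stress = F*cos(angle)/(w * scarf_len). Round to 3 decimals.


scarf_len = 6/sin(15 deg) = 23.1822
cos(15 deg) = 0.965926
stress = 2741*0.965926/(43*23.1822) = 2.656 MPa

2.656


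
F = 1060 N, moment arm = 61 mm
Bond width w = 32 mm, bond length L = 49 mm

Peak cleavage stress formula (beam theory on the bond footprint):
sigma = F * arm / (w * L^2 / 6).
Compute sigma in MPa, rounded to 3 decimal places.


sigma = (1060 * 61) / (32 * 2401 / 6)
= 64660 * 6 / 76832
= 387960 / 76832
= 5.049 MPa

5.049


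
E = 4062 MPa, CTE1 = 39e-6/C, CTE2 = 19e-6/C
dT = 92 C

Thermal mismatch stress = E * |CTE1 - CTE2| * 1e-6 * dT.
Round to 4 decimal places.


= 4062 * 20e-6 * 92
= 7.4741 MPa

7.4741


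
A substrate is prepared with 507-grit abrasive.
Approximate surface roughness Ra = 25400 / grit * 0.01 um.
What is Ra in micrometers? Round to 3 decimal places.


Ra = 25400 / 507 * 0.01 = 0.501 um

0.501


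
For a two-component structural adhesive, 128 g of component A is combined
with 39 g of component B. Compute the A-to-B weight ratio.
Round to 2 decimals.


Weight ratio A:B = 128 / 39
= 3.28

3.28


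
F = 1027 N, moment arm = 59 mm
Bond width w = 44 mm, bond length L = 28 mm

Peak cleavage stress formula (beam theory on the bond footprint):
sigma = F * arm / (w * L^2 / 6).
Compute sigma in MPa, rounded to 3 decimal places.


sigma = (1027 * 59) / (44 * 784 / 6)
= 60593 * 6 / 34496
= 363558 / 34496
= 10.539 MPa

10.539


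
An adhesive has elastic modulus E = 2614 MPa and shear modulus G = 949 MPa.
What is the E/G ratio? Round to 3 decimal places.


E/G = 2614 / 949 = 2.754

2.754


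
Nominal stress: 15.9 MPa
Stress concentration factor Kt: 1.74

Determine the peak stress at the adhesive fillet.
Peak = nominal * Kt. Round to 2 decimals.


Peak stress = 15.9 * 1.74
= 27.67 MPa

27.67


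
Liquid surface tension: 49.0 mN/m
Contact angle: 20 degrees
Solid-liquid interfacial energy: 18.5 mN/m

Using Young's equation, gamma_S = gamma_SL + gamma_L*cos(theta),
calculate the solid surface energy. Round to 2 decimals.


gamma_S = 18.5 + 49.0 * cos(20)
= 64.54 mN/m

64.54


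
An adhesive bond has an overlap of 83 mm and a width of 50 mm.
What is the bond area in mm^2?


Bond area = overlap * width
= 83 * 50
= 4150 mm^2

4150


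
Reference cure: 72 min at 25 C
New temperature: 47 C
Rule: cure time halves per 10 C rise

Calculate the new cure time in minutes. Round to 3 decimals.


factor = 2^((47-25)/10) = 4.5948
t_new = 72 / 4.5948 = 15.670 min

15.670


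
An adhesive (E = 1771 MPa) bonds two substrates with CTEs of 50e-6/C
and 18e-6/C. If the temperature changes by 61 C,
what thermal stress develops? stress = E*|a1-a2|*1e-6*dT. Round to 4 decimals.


Stress = 1771 * |50 - 18| * 1e-6 * 61
= 3.4570 MPa

3.4570


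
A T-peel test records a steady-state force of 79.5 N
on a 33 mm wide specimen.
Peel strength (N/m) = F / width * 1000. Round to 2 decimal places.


Peel strength = 79.5 / 33 * 1000
= 2409.09 N/m

2409.09


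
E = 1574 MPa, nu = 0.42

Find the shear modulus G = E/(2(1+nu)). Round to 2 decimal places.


G = 1574 / (2 * 1.42)
= 554.23 MPa

554.23


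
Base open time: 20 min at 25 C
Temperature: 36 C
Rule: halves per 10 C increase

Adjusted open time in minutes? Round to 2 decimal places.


Acceleration = 2^((36-25)/10) = 2.1435
Open time = 20 / 2.1435 = 9.33 min

9.33


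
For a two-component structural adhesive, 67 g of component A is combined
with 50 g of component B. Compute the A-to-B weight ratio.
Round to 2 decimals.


Weight ratio A:B = 67 / 50
= 1.34

1.34


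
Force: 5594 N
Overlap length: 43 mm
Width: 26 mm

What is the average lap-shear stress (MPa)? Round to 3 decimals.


Average shear stress = F / (overlap * width)
= 5594 / (43 * 26)
= 5.004 MPa

5.004


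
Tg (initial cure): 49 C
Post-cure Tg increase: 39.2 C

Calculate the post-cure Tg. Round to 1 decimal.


Post-cure Tg = 49 + 39.2 = 88.2 C

88.2


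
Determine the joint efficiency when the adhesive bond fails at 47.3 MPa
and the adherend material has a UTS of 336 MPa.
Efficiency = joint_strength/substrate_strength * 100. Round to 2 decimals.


Joint efficiency = 47.3 / 336 * 100
= 14.08%

14.08


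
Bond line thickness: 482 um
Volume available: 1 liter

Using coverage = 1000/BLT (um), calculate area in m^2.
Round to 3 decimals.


1 L = 1e6 mm^3, thickness = 482 um = 0.482 mm
Area = 1e6 / 0.482 mm^2 = (1e6 / 0.482) / 1e6 m^2 = 1000 / 482 m^2
= 2.075 m^2

2.075


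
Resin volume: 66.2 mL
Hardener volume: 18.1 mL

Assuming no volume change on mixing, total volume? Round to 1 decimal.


V_total = 66.2 + 18.1 = 84.3 mL

84.3


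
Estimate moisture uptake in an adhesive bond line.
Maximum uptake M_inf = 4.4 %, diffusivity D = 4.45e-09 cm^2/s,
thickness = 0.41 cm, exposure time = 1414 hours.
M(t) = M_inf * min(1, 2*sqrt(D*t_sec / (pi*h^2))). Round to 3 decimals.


Convert time: 1414 h = 5090400 s
ratio = min(1, 2*sqrt(4.45e-09*5090400/(pi*0.41^2)))
= 0.414216
M(t) = 4.4 * 0.414216 = 1.823%

1.823


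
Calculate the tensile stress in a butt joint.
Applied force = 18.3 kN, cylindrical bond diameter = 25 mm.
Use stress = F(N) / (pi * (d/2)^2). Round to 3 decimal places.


A = pi * 12.5^2 = 490.8739 mm^2
sigma = 18300.0 / 490.8739 = 37.280 MPa

37.280


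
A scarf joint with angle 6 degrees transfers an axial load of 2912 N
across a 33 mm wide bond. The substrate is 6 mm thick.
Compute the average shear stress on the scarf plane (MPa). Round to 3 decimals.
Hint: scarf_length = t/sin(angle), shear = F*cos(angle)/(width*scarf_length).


scarf_length = 6 / sin(6 deg) = 57.4006 mm
cos(6 deg) = 0.994522
shear stress = 2912 * 0.994522 / (33 * 57.4006)
= 1.529 MPa

1.529


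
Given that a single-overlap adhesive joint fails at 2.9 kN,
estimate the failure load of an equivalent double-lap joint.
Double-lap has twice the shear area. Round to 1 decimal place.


Double-lap factor = 2
Expected load = 2.9 * 2 = 5.8 kN

5.8


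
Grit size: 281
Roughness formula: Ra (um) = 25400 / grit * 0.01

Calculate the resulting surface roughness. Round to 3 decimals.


Ra = 25400 / 281 * 0.01
= 0.904 um

0.904


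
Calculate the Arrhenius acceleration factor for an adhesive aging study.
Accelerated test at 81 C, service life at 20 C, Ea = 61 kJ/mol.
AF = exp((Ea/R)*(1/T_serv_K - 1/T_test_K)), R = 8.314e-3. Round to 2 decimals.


T_test = 354.15 K, T_serv = 293.15 K
Ea/R = 61 / 0.008314 = 7337.02
AF = exp(7337.02 * (1/293.15 - 1/354.15))
= 74.51

74.51


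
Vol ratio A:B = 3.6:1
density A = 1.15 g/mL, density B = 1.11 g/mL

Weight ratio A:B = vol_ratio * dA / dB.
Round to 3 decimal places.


Weight ratio = 3.6 * 1.15 / 1.11
= 3.730

3.730


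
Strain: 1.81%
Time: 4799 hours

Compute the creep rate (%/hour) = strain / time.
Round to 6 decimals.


Creep rate = 1.81 / 4799
= 0.000377 %/h

0.000377


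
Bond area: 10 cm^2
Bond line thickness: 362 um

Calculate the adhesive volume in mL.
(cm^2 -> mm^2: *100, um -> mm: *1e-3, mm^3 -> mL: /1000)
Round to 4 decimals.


V = 10*100 * 362*1e-3 / 1000
= 0.3620 mL

0.3620


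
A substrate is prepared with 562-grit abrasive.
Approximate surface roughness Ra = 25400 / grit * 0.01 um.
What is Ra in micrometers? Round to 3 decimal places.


Ra = 25400 / 562 * 0.01 = 0.452 um

0.452


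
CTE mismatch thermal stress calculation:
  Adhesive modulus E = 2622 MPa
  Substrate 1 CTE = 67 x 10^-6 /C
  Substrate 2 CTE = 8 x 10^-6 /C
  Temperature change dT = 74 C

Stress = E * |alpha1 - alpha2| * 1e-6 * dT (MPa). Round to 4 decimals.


delta_alpha = |67 - 8| = 59 x 10^-6/C
Stress = 2622 * 59e-6 * 74
= 11.4477 MPa

11.4477


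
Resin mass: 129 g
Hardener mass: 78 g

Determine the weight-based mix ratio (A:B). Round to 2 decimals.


Ratio = 129 / 78 = 1.65

1.65


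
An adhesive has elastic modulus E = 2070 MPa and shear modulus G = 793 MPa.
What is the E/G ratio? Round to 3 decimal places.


E/G = 2070 / 793 = 2.610

2.610


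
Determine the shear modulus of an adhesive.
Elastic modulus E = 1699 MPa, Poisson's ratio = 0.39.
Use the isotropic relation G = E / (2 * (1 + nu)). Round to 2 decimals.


G = 1699 / (2*(1+0.39)) = 1699 / 2.78
= 611.15 MPa

611.15


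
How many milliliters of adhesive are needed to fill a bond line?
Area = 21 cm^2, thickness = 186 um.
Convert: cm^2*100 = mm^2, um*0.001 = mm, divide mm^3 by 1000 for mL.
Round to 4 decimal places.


= (21 * 100) * (186 * 0.001) / 1000
= 0.3906 mL

0.3906


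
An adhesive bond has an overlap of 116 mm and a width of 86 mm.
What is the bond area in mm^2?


Bond area = overlap * width
= 116 * 86
= 9976 mm^2

9976


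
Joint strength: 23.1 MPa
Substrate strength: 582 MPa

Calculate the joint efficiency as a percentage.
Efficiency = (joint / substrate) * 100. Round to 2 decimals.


Efficiency = (23.1 / 582) * 100 = 3.97%

3.97


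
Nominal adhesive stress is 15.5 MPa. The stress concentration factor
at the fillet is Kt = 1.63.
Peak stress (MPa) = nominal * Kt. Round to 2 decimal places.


Peak = 15.5 * 1.63 = 25.27 MPa

25.27


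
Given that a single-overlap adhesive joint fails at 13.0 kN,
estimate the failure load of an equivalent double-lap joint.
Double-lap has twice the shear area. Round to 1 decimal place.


Double-lap factor = 2
Expected load = 13.0 * 2 = 26.0 kN

26.0


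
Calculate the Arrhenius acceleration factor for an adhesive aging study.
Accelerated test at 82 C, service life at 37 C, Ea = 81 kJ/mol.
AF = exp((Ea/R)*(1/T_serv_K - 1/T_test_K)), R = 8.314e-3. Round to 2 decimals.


T_test = 355.15 K, T_serv = 310.15 K
Ea/R = 81 / 0.008314 = 9742.60
AF = exp(9742.60 * (1/310.15 - 1/355.15))
= 53.53

53.53


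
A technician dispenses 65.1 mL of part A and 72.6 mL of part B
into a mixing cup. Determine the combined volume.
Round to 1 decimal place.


Combined volume = 65.1 + 72.6
= 137.7 mL

137.7


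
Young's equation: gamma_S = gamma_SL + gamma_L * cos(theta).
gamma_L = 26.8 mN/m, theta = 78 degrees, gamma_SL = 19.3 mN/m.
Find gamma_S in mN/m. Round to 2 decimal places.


cos(78 deg) = 0.207912
gamma_S = 19.3 + 26.8 * 0.207912
= 24.87 mN/m

24.87


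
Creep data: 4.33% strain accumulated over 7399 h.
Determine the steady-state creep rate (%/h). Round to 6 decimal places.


Rate = 4.33 / 7399 = 0.000585 %/h

0.000585


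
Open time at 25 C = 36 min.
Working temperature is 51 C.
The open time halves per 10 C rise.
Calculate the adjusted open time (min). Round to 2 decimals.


factor = 2^((51 - 25) / 10) = 6.0629
ot = 36 / 6.0629 = 5.94 min

5.94


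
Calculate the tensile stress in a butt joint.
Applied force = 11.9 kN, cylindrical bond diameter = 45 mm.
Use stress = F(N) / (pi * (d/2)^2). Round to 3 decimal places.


A = pi * 22.5^2 = 1590.4313 mm^2
sigma = 11900.0 / 1590.4313 = 7.482 MPa

7.482


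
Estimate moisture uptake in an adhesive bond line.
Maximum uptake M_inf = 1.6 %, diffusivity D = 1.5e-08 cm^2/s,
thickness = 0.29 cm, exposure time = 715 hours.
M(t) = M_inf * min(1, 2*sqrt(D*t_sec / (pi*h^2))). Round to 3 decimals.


Convert time: 715 h = 2574000 s
ratio = min(1, 2*sqrt(1.5e-08*2574000/(pi*0.29^2)))
= 0.764552
M(t) = 1.6 * 0.764552 = 1.223%

1.223


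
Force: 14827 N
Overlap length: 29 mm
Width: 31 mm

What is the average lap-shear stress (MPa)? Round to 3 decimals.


Average shear stress = F / (overlap * width)
= 14827 / (29 * 31)
= 16.493 MPa

16.493


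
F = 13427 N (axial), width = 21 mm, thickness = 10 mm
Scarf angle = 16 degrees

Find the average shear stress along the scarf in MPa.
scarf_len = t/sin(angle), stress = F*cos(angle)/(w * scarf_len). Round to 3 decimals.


scarf_len = 10/sin(16 deg) = 36.2796
cos(16 deg) = 0.961262
stress = 13427*0.961262/(21*36.2796) = 16.941 MPa

16.941


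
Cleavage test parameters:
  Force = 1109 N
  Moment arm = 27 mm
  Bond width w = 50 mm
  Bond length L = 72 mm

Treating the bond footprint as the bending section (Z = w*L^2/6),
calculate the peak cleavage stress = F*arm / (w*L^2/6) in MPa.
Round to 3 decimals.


M = 1109 * 27 = 29943 N*mm
Z = 50 * 72^2 / 6 = 259200 / 6 mm^3
sigma = M / Z = 6 * 29943 / 259200 = 179658 / 259200
= 0.693 MPa

0.693


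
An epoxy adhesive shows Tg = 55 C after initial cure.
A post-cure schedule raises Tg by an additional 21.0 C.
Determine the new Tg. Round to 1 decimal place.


New Tg = 55 + 21.0
= 76.0 C

76.0


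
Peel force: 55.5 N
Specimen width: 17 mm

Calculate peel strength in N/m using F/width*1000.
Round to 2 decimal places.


Peel strength = 55.5 / 17 * 1000 = 3264.71 N/m

3264.71


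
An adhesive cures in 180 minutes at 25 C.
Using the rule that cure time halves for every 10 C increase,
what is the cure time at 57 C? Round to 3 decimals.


Factor = 2^((57 - 25) / 10) = 9.1896
Cure time = 180 / 9.1896
= 19.587 minutes

19.587


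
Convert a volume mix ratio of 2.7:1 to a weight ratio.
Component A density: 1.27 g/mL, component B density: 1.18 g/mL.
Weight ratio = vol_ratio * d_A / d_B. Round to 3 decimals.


= 2.7 * 1.27 / 1.18 = 2.906

2.906


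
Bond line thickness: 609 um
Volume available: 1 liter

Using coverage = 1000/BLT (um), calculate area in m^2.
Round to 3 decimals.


1 L = 1e6 mm^3, thickness = 609 um = 0.609 mm
Area = 1e6 / 0.609 mm^2 = (1e6 / 0.609) / 1e6 m^2 = 1000 / 609 m^2
= 1.642 m^2

1.642


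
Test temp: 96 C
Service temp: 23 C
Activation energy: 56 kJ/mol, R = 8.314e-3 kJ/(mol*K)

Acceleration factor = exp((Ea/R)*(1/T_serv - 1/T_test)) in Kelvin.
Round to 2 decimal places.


AF = exp((56/0.008314)*(1/296.15 - 1/369.15))
= 89.81

89.81


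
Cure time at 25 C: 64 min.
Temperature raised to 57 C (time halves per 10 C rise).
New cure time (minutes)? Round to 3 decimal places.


Acceleration factor = 2^(32/10) = 9.1896
New time = 64 / 9.1896 = 6.964 min

6.964


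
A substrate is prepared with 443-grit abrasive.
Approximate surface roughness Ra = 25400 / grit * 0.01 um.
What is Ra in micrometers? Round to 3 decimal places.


Ra = 25400 / 443 * 0.01 = 0.573 um

0.573


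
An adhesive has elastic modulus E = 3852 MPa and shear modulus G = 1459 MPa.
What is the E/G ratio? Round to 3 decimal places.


E/G = 3852 / 1459 = 2.640

2.640


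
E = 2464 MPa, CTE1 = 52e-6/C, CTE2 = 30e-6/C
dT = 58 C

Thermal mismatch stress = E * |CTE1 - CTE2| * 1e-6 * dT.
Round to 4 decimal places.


= 2464 * 22e-6 * 58
= 3.1441 MPa

3.1441


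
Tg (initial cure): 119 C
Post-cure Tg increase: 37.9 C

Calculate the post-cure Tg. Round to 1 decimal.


Post-cure Tg = 119 + 37.9 = 156.9 C

156.9


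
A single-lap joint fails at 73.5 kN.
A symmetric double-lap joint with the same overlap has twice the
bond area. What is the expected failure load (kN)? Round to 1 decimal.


Double-lap load = 2 * 73.5 = 147.0 kN

147.0


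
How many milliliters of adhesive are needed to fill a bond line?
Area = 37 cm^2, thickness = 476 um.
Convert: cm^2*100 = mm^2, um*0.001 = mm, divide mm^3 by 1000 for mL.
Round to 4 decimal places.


= (37 * 100) * (476 * 0.001) / 1000
= 1.7612 mL

1.7612


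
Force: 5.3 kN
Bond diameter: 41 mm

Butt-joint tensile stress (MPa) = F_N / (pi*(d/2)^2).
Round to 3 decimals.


F_N = 5.3 * 1000 = 5300.0 N
A = pi*(20.5)^2 = 1320.2543 mm^2
stress = 5300.0 / 1320.2543 = 4.014 MPa

4.014


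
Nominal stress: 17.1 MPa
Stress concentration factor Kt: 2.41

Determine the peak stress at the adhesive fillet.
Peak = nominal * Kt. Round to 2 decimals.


Peak stress = 17.1 * 2.41
= 41.21 MPa

41.21


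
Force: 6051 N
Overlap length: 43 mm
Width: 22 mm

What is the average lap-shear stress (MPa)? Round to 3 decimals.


Average shear stress = F / (overlap * width)
= 6051 / (43 * 22)
= 6.396 MPa

6.396


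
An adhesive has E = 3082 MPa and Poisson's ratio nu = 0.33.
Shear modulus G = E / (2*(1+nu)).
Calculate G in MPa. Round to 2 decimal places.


G = 3082 / (2*(1+0.33))
= 3082 / 2.66
= 1158.65 MPa

1158.65


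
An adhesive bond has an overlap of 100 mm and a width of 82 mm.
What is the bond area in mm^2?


Bond area = overlap * width
= 100 * 82
= 8200 mm^2

8200


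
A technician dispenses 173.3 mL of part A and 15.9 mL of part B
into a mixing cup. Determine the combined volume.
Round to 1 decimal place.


Combined volume = 173.3 + 15.9
= 189.2 mL

189.2


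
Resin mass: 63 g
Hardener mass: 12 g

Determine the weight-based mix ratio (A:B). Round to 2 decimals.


Ratio = 63 / 12 = 5.25

5.25


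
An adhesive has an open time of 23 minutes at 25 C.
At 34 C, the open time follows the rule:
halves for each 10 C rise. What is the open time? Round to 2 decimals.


Factor = 2^((34-25)/10) = 1.8661
Open time = 23 / 1.8661 = 12.33 min

12.33


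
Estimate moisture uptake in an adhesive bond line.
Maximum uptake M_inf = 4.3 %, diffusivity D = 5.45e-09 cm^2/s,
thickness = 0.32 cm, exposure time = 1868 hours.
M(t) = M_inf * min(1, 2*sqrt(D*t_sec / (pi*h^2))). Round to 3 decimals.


Convert time: 1868 h = 6724800 s
ratio = min(1, 2*sqrt(5.45e-09*6724800/(pi*0.32^2)))
= 0.675061
M(t) = 4.3 * 0.675061 = 2.903%

2.903


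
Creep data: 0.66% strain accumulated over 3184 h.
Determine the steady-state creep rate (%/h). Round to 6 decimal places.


Rate = 0.66 / 3184 = 0.000207 %/h

0.000207


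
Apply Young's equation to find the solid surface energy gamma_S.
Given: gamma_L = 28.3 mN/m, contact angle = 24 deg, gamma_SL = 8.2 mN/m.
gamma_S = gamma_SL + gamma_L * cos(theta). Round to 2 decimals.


theta_rad = 24 * pi/180 = 0.418879
gamma_S = 8.2 + 28.3 * cos(0.418879)
= 34.05 mN/m

34.05


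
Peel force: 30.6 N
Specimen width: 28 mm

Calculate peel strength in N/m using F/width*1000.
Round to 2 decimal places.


Peel strength = 30.6 / 28 * 1000 = 1092.86 N/m

1092.86


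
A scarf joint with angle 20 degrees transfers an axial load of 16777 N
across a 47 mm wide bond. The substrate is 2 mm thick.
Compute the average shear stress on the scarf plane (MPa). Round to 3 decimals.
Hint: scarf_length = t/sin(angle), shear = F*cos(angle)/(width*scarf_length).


scarf_length = 2 / sin(20 deg) = 5.8476 mm
cos(20 deg) = 0.939693
shear stress = 16777 * 0.939693 / (47 * 5.8476)
= 57.362 MPa

57.362


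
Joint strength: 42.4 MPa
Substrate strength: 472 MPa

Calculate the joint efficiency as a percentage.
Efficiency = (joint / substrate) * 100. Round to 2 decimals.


Efficiency = (42.4 / 472) * 100 = 8.98%

8.98


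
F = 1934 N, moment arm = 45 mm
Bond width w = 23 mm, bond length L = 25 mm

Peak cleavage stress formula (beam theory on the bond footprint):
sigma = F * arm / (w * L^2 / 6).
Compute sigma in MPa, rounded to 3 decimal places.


sigma = (1934 * 45) / (23 * 625 / 6)
= 87030 * 6 / 14375
= 522180 / 14375
= 36.326 MPa

36.326


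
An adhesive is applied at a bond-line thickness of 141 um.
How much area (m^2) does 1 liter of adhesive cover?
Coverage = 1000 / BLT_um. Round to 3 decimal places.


Coverage = 1000 / 141 = 7.092 m^2

7.092


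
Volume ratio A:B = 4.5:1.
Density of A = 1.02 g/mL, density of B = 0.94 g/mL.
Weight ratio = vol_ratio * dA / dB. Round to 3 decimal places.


Wt ratio = 4.5 * 1.02 / 0.94
= 4.883

4.883


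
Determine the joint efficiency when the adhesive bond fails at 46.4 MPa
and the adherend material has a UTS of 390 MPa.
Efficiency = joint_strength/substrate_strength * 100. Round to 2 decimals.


Joint efficiency = 46.4 / 390 * 100
= 11.90%

11.90


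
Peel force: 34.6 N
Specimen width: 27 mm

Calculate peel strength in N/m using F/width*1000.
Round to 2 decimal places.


Peel strength = 34.6 / 27 * 1000 = 1281.48 N/m

1281.48


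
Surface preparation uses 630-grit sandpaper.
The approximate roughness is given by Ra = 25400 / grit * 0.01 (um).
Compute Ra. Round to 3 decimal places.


Ra = 25400 / 630 * 0.01
= 254 / 630
= 0.403 um

0.403


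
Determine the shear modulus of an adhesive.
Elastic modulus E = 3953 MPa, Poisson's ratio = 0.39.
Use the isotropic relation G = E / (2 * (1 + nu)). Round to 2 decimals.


G = 3953 / (2*(1+0.39)) = 3953 / 2.78
= 1421.94 MPa

1421.94


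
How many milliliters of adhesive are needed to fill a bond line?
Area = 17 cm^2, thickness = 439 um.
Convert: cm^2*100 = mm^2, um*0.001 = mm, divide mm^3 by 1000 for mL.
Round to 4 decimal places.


= (17 * 100) * (439 * 0.001) / 1000
= 0.7463 mL

0.7463


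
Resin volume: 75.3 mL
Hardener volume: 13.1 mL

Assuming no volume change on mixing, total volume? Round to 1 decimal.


V_total = 75.3 + 13.1 = 88.4 mL

88.4


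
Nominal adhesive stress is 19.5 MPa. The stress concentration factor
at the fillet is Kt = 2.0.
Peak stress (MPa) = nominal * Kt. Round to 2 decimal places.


Peak = 19.5 * 2.0 = 39.00 MPa

39.00


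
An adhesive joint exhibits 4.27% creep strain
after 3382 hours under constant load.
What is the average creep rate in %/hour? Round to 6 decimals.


Creep rate = strain / time
= 4.27 / 3382
= 0.001263 %/h

0.001263


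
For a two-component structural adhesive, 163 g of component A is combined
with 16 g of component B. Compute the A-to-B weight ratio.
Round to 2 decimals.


Weight ratio A:B = 163 / 16
= 10.19

10.19


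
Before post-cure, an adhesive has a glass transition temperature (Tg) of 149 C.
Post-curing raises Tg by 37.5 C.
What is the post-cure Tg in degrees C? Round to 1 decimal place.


Tg_post = Tg_base + delta_Tg
= 149 + 37.5
= 186.5 C

186.5


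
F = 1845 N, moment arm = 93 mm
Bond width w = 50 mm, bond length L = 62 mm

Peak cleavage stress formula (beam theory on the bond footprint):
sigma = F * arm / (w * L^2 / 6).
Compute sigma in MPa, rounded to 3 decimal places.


sigma = (1845 * 93) / (50 * 3844 / 6)
= 171585 * 6 / 192200
= 1029510 / 192200
= 5.356 MPa

5.356


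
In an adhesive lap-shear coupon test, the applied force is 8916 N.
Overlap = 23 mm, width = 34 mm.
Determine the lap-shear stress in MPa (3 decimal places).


stress = F / (overlap * width)
= 8916 / (23 * 34)
= 11.402 MPa

11.402


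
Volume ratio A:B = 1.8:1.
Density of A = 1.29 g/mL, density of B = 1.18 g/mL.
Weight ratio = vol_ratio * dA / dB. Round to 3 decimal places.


Wt ratio = 1.8 * 1.29 / 1.18
= 1.968

1.968


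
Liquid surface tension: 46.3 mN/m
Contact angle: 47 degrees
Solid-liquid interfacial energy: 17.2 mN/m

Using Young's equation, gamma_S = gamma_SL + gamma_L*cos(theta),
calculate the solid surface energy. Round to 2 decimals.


gamma_S = 17.2 + 46.3 * cos(47)
= 48.78 mN/m

48.78


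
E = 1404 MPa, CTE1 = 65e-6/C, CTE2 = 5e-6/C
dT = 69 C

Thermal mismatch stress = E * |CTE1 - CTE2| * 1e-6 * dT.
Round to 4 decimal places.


= 1404 * 60e-6 * 69
= 5.8126 MPa

5.8126


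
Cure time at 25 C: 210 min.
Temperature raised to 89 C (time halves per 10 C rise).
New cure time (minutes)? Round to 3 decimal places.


Acceleration factor = 2^(64/10) = 84.4485
New time = 210 / 84.4485 = 2.487 min

2.487


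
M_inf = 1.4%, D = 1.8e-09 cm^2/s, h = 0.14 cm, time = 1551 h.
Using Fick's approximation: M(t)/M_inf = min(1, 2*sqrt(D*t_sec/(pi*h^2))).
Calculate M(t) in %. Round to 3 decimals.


t = 5583600 s
ratio = min(1, 2*sqrt(1.8e-09*5583600/(pi*0.0196)))
= 0.808017
M(t) = 1.4 * 0.808017 = 1.131%

1.131


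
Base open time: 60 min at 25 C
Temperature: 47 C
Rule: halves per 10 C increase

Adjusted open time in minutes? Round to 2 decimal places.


Acceleration = 2^((47-25)/10) = 4.5948
Open time = 60 / 4.5948 = 13.06 min

13.06


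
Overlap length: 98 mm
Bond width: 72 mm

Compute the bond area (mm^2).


Bond area = 98 * 72 = 7056 mm^2

7056


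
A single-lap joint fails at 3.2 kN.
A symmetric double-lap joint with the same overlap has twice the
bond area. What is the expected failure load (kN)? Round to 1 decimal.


Double-lap load = 2 * 3.2 = 6.4 kN

6.4


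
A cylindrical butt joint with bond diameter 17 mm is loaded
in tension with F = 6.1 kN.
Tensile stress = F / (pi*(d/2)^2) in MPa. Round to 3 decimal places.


Area = pi * (17/2)^2 = 226.9801 mm^2
Stress = 6.1*1000 / 226.9801
= 26.875 MPa

26.875


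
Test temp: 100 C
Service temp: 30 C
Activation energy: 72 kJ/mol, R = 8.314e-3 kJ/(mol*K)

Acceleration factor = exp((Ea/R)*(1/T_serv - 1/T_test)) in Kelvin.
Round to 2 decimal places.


AF = exp((72/0.008314)*(1/303.15 - 1/373.15))
= 212.50

212.50


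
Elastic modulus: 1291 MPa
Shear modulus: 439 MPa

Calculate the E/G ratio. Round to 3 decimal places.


E / G = 1291 / 439 = 2.941

2.941


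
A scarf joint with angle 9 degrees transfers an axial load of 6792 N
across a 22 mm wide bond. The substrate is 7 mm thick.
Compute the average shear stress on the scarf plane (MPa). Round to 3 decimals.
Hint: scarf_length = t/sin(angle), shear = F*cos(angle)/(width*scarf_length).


scarf_length = 7 / sin(9 deg) = 44.7472 mm
cos(9 deg) = 0.987688
shear stress = 6792 * 0.987688 / (22 * 44.7472)
= 6.814 MPa

6.814


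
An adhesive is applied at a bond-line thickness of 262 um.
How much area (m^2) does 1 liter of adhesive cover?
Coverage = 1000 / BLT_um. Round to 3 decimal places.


Coverage = 1000 / 262 = 3.817 m^2

3.817


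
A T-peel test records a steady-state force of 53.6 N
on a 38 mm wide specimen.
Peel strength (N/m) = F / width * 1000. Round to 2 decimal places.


Peel strength = 53.6 / 38 * 1000
= 1410.53 N/m

1410.53


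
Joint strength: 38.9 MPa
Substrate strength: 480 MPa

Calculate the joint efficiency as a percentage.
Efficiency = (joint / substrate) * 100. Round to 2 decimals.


Efficiency = (38.9 / 480) * 100 = 8.10%

8.10


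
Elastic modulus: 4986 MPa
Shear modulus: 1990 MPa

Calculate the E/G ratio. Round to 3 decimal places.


E / G = 4986 / 1990 = 2.506

2.506


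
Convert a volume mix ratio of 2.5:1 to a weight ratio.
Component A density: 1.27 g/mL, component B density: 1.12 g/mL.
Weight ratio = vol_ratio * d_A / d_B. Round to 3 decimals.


= 2.5 * 1.27 / 1.12 = 2.835

2.835


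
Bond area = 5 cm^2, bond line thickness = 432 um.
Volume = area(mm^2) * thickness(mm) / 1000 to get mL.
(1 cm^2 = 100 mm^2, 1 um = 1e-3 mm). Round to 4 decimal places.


area_mm2 = 5 * 100 = 500
blt_mm = 432 * 1e-3 = 0.432
vol_mm3 = 500 * 0.432 = 216.0
vol_mL = 216.0 / 1000 = 0.2160 mL

0.2160


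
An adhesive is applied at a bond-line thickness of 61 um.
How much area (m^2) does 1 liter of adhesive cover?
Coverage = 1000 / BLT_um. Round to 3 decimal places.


Coverage = 1000 / 61 = 16.393 m^2

16.393


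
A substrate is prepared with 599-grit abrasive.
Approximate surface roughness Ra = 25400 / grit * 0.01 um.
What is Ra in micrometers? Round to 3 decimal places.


Ra = 25400 / 599 * 0.01 = 0.424 um

0.424


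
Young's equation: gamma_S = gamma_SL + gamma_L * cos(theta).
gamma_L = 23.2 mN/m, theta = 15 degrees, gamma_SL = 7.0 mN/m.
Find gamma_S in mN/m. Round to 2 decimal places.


cos(15 deg) = 0.965926
gamma_S = 7.0 + 23.2 * 0.965926
= 29.41 mN/m

29.41


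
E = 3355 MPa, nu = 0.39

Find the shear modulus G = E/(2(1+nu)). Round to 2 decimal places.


G = 3355 / (2 * 1.39)
= 1206.83 MPa

1206.83


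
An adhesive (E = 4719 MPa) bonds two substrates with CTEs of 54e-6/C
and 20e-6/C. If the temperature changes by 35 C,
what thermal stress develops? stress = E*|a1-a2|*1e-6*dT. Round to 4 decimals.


Stress = 4719 * |54 - 20| * 1e-6 * 35
= 5.6156 MPa

5.6156


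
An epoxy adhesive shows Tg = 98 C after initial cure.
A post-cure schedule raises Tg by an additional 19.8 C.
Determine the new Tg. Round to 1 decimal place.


New Tg = 98 + 19.8
= 117.8 C

117.8


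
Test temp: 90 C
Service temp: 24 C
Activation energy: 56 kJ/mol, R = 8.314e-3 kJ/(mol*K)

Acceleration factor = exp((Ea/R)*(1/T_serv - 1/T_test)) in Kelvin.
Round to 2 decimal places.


AF = exp((56/0.008314)*(1/297.15 - 1/363.15))
= 61.54

61.54


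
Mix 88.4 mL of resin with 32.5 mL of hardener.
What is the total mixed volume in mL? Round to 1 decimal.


Total = 88.4 + 32.5 = 120.9 mL

120.9


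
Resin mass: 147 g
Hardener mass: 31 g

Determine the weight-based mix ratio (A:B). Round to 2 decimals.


Ratio = 147 / 31 = 4.74

4.74


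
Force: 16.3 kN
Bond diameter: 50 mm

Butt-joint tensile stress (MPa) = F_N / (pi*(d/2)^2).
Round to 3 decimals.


F_N = 16.3 * 1000 = 16300.0 N
A = pi*(25.0)^2 = 1963.4954 mm^2
stress = 16300.0 / 1963.4954 = 8.302 MPa

8.302


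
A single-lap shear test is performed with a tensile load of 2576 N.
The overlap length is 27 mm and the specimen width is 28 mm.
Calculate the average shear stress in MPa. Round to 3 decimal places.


Shear stress = F / (overlap * width)
= 2576 / (27 * 28)
= 2576 / 756
= 3.407 MPa

3.407


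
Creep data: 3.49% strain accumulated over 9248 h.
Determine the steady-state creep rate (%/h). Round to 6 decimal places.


Rate = 3.49 / 9248 = 0.000377 %/h

0.000377


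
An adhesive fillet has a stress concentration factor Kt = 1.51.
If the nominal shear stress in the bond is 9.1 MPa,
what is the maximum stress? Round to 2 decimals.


Max stress = 9.1 * 1.51 = 13.74 MPa

13.74


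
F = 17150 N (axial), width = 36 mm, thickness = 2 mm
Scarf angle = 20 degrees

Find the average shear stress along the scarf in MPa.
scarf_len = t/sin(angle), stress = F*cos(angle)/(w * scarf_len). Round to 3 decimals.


scarf_len = 2/sin(20 deg) = 5.8476
cos(20 deg) = 0.939693
stress = 17150*0.939693/(36*5.8476) = 76.554 MPa

76.554


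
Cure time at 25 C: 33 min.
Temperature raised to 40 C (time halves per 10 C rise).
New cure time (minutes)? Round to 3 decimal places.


Acceleration factor = 2^(15/10) = 2.8284
New time = 33 / 2.8284 = 11.667 min

11.667


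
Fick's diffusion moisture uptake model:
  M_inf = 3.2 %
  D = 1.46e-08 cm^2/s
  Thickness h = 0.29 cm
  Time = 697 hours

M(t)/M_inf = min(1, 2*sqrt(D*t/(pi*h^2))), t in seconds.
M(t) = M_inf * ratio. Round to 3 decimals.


t_sec = 697 * 3600 = 2509200
ratio = 2*sqrt(1.46e-08*2509200/(pi*0.29^2))
= min(1, 0.744734)
= 0.744734
M(t) = 3.2 * 0.744734 = 2.383 %

2.383


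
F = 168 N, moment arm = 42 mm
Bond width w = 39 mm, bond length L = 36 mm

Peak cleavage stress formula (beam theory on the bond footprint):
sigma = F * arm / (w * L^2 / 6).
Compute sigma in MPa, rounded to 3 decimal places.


sigma = (168 * 42) / (39 * 1296 / 6)
= 7056 * 6 / 50544
= 42336 / 50544
= 0.838 MPa

0.838


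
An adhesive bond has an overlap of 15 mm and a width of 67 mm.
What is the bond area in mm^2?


Bond area = overlap * width
= 15 * 67
= 1005 mm^2

1005


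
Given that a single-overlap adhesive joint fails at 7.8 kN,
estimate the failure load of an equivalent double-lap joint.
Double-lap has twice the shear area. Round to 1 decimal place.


Double-lap factor = 2
Expected load = 7.8 * 2 = 15.6 kN

15.6


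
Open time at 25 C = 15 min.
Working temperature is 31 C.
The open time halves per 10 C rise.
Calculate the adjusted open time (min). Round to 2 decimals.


factor = 2^((31 - 25) / 10) = 1.5157
ot = 15 / 1.5157 = 9.90 min

9.90


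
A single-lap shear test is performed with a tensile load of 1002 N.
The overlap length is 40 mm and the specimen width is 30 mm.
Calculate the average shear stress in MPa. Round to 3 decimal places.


Shear stress = F / (overlap * width)
= 1002 / (40 * 30)
= 1002 / 1200
= 0.835 MPa

0.835


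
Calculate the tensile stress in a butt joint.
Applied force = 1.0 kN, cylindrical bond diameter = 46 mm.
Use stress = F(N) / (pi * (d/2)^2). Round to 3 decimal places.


A = pi * 23.0^2 = 1661.9025 mm^2
sigma = 1000.0 / 1661.9025 = 0.602 MPa

0.602


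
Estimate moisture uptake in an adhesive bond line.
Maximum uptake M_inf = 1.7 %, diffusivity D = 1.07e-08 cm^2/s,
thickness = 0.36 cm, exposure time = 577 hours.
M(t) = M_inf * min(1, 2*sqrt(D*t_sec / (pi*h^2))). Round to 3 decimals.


Convert time: 577 h = 2077200 s
ratio = min(1, 2*sqrt(1.07e-08*2077200/(pi*0.36^2)))
= 0.467287
M(t) = 1.7 * 0.467287 = 0.794%

0.794


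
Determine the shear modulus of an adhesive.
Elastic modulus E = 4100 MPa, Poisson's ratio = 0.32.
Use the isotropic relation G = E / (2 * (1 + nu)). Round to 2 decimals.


G = 4100 / (2*(1+0.32)) = 4100 / 2.64
= 1553.03 MPa

1553.03


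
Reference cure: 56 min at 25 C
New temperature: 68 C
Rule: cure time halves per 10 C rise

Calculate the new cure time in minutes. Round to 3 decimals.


factor = 2^((68-25)/10) = 19.6983
t_new = 56 / 19.6983 = 2.843 min

2.843


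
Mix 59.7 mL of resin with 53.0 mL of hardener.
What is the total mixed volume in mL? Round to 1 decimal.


Total = 59.7 + 53.0 = 112.7 mL

112.7


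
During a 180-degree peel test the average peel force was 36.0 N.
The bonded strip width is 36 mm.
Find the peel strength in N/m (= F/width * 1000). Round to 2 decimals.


Peel strength = F/width * 1000
= 36.0 / 36 * 1000
= 1000.00 N/m

1000.00


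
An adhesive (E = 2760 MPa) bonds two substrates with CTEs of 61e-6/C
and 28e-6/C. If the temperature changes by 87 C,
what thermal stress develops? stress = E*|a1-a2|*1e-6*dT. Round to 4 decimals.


Stress = 2760 * |61 - 28| * 1e-6 * 87
= 7.9240 MPa

7.9240


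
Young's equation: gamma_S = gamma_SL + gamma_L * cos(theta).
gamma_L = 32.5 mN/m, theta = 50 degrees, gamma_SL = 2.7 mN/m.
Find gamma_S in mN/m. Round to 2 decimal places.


cos(50 deg) = 0.642788
gamma_S = 2.7 + 32.5 * 0.642788
= 23.59 mN/m

23.59


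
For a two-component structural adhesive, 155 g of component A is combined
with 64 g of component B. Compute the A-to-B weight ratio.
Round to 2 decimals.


Weight ratio A:B = 155 / 64
= 2.42

2.42
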